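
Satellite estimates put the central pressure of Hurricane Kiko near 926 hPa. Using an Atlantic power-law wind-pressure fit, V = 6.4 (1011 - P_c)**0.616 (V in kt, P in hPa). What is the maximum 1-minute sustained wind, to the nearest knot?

ΔP = 1011 − 926 = 85 hPa.
85^0.616 ≈ 15.436.
V ≈ 6.4 × 15.436 ≈ 98.8 kt.

99 kt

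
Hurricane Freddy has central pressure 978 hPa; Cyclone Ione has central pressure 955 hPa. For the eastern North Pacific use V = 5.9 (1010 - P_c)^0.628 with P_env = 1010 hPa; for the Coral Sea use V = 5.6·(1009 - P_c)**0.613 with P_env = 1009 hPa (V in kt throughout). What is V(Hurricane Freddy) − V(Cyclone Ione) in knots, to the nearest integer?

-13 kt

Hurricane Freddy: ΔP = 32; V ≈ 5.9 × 32^0.628 ≈ 52.01 kt.
Cyclone Ione: ΔP = 54; V ≈ 5.6 × 54^0.613 ≈ 64.59 kt.
Difference ≈ 52.01 − 64.59 = -12.58 → -13 kt.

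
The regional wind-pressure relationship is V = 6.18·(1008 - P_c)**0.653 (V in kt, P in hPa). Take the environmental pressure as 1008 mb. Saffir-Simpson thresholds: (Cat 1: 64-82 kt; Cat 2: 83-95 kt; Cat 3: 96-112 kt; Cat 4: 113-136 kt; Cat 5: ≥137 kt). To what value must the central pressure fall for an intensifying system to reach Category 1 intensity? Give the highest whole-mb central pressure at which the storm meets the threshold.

Category 1 begins at V = 64 kt.
Required ΔP = (64/6.18)^(1/0.653) = 10.356^1.531 ≈ 35.86 mb.
P_c ≤ 1008 − 35.86 = 972.14, so the highest integer P_c is 972 mb.

972 mb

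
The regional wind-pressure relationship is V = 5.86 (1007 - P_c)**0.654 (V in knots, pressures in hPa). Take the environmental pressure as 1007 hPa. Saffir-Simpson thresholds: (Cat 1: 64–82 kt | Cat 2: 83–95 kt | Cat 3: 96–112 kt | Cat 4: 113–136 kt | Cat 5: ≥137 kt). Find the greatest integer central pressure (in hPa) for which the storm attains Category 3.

Category 3 begins at V = 96 kt.
Required ΔP = (96/5.86)^(1/0.654) = 16.382^1.529 ≈ 71.92 hPa.
P_c ≤ 1007 − 71.92 = 935.08, so the highest integer P_c is 935 hPa.

935 hPa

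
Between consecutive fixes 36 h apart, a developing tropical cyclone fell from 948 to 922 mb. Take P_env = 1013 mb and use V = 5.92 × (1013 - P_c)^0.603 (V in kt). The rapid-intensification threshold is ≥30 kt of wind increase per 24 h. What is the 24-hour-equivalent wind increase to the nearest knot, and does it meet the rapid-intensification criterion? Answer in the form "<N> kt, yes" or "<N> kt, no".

11 kt, no

V₁: ΔP = 65, V ≈ 5.92 × 65^0.603 ≈ 73.37 kt.
V₂: ΔP = 91, V ≈ 5.92 × 91^0.603 ≈ 89.87 kt.
ΔV over 36 h = 16.50 kt → 24 h equivalent = 16.50 × 24/36 ≈ 11.00 kt.
11 kt < 30 kt ⇒ not rapid intensification.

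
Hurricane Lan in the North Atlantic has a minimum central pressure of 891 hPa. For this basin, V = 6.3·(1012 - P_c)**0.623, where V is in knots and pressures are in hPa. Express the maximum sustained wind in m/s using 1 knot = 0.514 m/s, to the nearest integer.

ΔP = 1012 − 891 = 121 hPa.
V ≈ 6.3 × 121^0.623 = 6.3 × 19.842 ≈ 125.002 kt.
125.002 × 0.514 ≈ 64.25 m/s → 64 m/s.

64 m/s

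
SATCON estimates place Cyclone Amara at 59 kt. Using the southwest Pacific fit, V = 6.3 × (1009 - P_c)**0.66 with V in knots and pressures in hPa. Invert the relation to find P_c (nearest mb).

ΔP = (V / 6.3)^(1/0.66) = (59/6.3)^1.515.
59/6.3 = 9.365; 9.365^1.515 ≈ 29.65 mb.
P_c = 1009 − 29.65 = 979.35 ≈ 979 mb.

979 mb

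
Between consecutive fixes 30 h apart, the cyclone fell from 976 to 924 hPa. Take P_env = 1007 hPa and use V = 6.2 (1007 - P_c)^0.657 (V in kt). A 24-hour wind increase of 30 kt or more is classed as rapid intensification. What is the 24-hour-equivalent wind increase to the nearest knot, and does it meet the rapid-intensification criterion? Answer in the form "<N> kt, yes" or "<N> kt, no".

43 kt, yes

V₁: ΔP = 31, V ≈ 6.2 × 31^0.657 ≈ 59.19 kt.
V₂: ΔP = 83, V ≈ 6.2 × 83^0.657 ≈ 113.04 kt.
ΔV over 30 h = 53.85 kt → 24 h equivalent = 53.85 × 24/30 ≈ 43.08 kt.
43 kt ≥ 30 kt ⇒ rapid intensification.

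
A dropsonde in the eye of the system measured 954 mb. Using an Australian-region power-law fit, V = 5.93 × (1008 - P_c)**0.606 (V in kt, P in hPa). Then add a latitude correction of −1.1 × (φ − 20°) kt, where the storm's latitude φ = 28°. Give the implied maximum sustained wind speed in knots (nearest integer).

58 kt

ΔP = 1008 − 954 = 54 mb.
54^0.606 ≈ 11.216.
V ≈ 5.93 × 11.216 ≈ 66.5 kt.
Latitude correction: −1.1 × (28 − 20) = -8.8 kt.
Corrected V ≈ 57.7 kt → 58 kt.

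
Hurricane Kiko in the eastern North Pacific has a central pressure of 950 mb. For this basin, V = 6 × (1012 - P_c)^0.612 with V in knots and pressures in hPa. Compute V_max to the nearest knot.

ΔP = 1012 − 950 = 62 mb.
62^0.612 ≈ 12.501.
V ≈ 6 × 12.501 ≈ 75.0 kt.

75 kt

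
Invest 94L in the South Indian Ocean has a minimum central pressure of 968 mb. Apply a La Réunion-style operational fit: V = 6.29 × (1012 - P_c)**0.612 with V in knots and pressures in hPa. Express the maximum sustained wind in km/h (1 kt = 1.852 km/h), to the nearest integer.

ΔP = 1012 − 968 = 44 mb.
V ≈ 6.29 × 44^0.612 = 6.29 × 10.134 ≈ 63.745 kt.
63.745 × 1.852 ≈ 118.06 km/h → 118 km/h.

118 km/h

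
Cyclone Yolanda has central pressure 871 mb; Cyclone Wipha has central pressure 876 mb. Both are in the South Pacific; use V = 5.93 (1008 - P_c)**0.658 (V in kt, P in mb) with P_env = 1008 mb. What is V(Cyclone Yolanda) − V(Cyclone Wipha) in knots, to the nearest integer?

4 kt

Cyclone Yolanda: ΔP = 137; V ≈ 5.93 × 137^0.658 ≈ 151.01 kt.
Cyclone Wipha: ΔP = 132; V ≈ 5.93 × 132^0.658 ≈ 147.36 kt.
Difference ≈ 151.01 − 147.36 = 3.65 → 4 kt.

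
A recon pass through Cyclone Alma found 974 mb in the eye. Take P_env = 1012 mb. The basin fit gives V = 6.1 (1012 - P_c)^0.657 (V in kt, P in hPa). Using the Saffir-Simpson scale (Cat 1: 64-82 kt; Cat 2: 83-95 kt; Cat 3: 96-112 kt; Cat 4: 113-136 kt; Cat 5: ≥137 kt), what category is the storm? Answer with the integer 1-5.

1

ΔP = 1012 − 974 = 38 mb.
V ≈ 6.1 × 38^0.657 = 6.1 × 10.91 ≈ 67 kt.
67 kt falls in the Category 1 band.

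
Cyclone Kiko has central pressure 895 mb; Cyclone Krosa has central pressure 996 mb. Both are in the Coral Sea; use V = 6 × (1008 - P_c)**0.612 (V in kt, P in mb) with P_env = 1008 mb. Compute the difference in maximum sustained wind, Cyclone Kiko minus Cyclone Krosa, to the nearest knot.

81 kt

Cyclone Kiko: ΔP = 113; V ≈ 6 × 113^0.612 ≈ 108.30 kt.
Cyclone Krosa: ΔP = 12; V ≈ 6 × 12^0.612 ≈ 27.45 kt.
Difference ≈ 108.30 − 27.45 = 80.85 → 81 kt.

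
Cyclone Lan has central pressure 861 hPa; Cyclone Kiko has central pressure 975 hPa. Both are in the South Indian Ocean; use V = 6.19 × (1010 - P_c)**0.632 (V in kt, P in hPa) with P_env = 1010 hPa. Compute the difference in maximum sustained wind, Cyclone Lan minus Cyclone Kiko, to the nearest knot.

Cyclone Lan: ΔP = 149; V ≈ 6.19 × 149^0.632 ≈ 146.27 kt.
Cyclone Kiko: ΔP = 35; V ≈ 6.19 × 35^0.632 ≈ 58.55 kt.
Difference ≈ 146.27 − 58.55 = 87.72 → 88 kt.

88 kt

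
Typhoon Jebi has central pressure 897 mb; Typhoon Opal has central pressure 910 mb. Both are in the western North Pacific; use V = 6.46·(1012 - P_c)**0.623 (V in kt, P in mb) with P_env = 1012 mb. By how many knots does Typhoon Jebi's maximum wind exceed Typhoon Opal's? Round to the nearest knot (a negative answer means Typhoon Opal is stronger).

Typhoon Jebi: ΔP = 115; V ≈ 6.46 × 115^0.623 ≈ 124.18 kt.
Typhoon Opal: ΔP = 102; V ≈ 6.46 × 102^0.623 ≈ 115.24 kt.
Difference ≈ 124.18 − 115.24 = 8.94 → 9 kt.

9 kt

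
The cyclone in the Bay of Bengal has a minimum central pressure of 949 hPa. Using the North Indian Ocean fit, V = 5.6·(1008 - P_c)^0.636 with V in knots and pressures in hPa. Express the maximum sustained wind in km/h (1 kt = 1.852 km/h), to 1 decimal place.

138.7 km/h

ΔP = 1008 − 949 = 59 hPa.
V ≈ 5.6 × 59^0.636 = 5.6 × 13.374 ≈ 74.894 kt.
74.894 × 1.852 ≈ 138.70 km/h → 138.7 km/h.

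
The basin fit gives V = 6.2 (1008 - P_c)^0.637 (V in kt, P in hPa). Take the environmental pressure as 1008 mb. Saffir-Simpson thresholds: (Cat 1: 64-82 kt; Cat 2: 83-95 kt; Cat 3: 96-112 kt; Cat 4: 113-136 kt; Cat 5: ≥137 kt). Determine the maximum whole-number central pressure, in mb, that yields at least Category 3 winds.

Category 3 begins at V = 96 kt.
Required ΔP = (96/6.2)^(1/0.637) = 15.484^1.570 ≈ 73.78 mb.
P_c ≤ 1008 − 73.78 = 934.22, so the highest integer P_c is 934 mb.

934 mb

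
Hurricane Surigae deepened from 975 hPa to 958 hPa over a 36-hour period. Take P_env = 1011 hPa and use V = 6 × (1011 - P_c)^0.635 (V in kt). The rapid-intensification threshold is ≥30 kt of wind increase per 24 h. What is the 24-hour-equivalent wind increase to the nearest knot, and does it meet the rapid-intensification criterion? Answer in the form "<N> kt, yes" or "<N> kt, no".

11 kt, no

V₁: ΔP = 36, V ≈ 6 × 36^0.635 ≈ 58.40 kt.
V₂: ΔP = 53, V ≈ 6 × 53^0.635 ≈ 74.66 kt.
ΔV over 36 h = 16.26 kt → 24 h equivalent = 16.26 × 24/36 ≈ 10.84 kt.
11 kt < 30 kt ⇒ not rapid intensification.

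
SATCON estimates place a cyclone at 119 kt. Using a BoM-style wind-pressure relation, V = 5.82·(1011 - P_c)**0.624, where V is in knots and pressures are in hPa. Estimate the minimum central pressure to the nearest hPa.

885 hPa

ΔP = (V / 5.82)^(1/0.624) = (119/5.82)^1.603.
119/5.82 = 20.447; 20.447^1.603 ≈ 126.00 hPa.
P_c = 1011 − 126.00 = 885.00 ≈ 885 hPa.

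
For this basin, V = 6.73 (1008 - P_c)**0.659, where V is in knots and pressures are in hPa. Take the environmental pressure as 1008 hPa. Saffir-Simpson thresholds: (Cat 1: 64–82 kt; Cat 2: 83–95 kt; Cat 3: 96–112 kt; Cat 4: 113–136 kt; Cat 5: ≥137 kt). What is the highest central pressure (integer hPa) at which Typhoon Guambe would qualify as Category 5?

911 hPa

Category 5 begins at V = 137 kt.
Required ΔP = (137/6.73)^(1/0.659) = 20.357^1.517 ≈ 96.80 hPa.
P_c ≤ 1008 − 96.80 = 911.20, so the highest integer P_c is 911 hPa.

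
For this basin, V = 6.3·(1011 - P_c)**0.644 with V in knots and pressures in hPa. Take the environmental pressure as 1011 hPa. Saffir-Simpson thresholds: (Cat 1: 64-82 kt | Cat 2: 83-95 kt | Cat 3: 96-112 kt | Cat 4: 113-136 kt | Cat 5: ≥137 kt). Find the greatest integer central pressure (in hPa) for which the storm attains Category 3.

942 hPa

Category 3 begins at V = 96 kt.
Required ΔP = (96/6.3)^(1/0.644) = 15.238^1.553 ≈ 68.68 hPa.
P_c ≤ 1011 − 68.68 = 942.32, so the highest integer P_c is 942 hPa.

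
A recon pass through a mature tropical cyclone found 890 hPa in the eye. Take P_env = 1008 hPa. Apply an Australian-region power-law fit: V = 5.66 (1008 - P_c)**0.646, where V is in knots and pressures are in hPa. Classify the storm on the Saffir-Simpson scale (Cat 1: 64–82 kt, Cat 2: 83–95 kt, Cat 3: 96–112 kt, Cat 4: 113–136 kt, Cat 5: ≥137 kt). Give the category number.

4

ΔP = 1008 − 890 = 118 hPa.
V ≈ 5.66 × 118^0.646 = 5.66 × 21.80 ≈ 123 kt.
123 kt falls in the Category 4 band.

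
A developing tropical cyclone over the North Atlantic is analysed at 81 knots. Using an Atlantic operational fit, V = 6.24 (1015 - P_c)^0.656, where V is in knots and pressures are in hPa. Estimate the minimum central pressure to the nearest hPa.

ΔP = (V / 6.24)^(1/0.656) = (81/6.24)^1.524.
81/6.24 = 12.981; 12.981^1.524 ≈ 49.79 hPa.
P_c = 1015 − 49.79 = 965.21 ≈ 965 hPa.

965 hPa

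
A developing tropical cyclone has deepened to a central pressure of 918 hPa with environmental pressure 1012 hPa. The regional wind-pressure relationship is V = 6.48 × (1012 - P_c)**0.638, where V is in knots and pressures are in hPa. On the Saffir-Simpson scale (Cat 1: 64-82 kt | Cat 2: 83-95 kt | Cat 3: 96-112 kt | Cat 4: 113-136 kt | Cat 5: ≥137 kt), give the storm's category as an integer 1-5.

4

ΔP = 1012 − 918 = 94 hPa.
V ≈ 6.48 × 94^0.638 = 6.48 × 18.15 ≈ 118 kt.
118 kt falls in the Category 4 band.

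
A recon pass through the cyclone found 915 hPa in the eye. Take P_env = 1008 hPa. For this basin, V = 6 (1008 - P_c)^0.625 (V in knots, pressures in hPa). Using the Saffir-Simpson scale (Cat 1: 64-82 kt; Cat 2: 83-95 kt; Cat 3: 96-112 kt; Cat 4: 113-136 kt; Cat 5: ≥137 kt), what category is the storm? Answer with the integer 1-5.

ΔP = 1008 − 915 = 93 hPa.
V ≈ 6 × 93^0.625 = 6 × 16.99 ≈ 102 kt.
102 kt falls in the Category 3 band.

3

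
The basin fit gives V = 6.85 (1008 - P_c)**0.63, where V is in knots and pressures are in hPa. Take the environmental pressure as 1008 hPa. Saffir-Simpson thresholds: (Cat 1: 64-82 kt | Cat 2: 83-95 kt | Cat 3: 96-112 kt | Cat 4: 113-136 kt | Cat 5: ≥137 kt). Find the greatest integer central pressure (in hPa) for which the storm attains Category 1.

973 hPa

Category 1 begins at V = 64 kt.
Required ΔP = (64/6.85)^(1/0.63) = 9.343^1.587 ≈ 34.71 hPa.
P_c ≤ 1008 − 34.71 = 973.29, so the highest integer P_c is 973 hPa.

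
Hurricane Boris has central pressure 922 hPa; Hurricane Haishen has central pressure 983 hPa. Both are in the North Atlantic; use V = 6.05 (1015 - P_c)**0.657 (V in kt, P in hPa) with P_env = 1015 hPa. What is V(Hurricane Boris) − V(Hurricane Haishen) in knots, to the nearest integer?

60 kt

Hurricane Boris: ΔP = 93; V ≈ 6.05 × 93^0.657 ≈ 118.86 kt.
Hurricane Haishen: ΔP = 32; V ≈ 6.05 × 32^0.657 ≈ 58.97 kt.
Difference ≈ 118.86 − 58.97 = 59.89 → 60 kt.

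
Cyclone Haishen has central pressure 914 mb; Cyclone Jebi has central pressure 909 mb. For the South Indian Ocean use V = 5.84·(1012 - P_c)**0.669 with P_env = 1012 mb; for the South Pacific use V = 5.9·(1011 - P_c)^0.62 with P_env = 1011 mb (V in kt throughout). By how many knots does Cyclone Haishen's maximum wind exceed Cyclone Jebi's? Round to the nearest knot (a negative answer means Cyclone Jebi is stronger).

22 kt

Cyclone Haishen: ΔP = 98; V ≈ 5.84 × 98^0.669 ≈ 125.47 kt.
Cyclone Jebi: ΔP = 102; V ≈ 5.9 × 102^0.62 ≈ 103.80 kt.
Difference ≈ 125.47 − 103.80 = 21.67 → 22 kt.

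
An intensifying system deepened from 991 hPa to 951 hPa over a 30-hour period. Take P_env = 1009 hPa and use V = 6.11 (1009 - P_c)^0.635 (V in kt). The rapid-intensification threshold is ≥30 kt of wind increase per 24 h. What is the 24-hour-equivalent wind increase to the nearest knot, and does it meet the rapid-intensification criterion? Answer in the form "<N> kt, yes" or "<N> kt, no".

34 kt, yes

V₁: ΔP = 18, V ≈ 6.11 × 18^0.635 ≈ 38.29 kt.
V₂: ΔP = 58, V ≈ 6.11 × 58^0.635 ≈ 80.50 kt.
ΔV over 30 h = 42.21 kt → 24 h equivalent = 42.21 × 24/30 ≈ 33.77 kt.
34 kt ≥ 30 kt ⇒ rapid intensification.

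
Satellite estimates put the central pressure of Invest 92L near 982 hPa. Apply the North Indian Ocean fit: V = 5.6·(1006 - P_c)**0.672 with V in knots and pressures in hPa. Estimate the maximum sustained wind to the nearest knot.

47 kt

ΔP = 1006 − 982 = 24 hPa.
24^0.672 ≈ 8.463.
V ≈ 5.6 × 8.463 ≈ 47.4 kt.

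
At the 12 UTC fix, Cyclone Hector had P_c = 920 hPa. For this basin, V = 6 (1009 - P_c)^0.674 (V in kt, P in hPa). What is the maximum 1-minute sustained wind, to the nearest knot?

ΔP = 1009 − 920 = 89 hPa.
89^0.674 ≈ 20.601.
V ≈ 6 × 20.601 ≈ 123.6 kt.

124 kt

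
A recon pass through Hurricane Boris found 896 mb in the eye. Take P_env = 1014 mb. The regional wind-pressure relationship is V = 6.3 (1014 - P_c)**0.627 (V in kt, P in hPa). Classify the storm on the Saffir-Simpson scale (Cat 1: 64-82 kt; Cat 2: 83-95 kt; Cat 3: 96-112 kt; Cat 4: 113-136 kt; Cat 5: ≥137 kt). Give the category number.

ΔP = 1014 − 896 = 118 mb.
V ≈ 6.3 × 118^0.627 = 6.3 × 19.91 ≈ 125 kt.
125 kt falls in the Category 4 band.

4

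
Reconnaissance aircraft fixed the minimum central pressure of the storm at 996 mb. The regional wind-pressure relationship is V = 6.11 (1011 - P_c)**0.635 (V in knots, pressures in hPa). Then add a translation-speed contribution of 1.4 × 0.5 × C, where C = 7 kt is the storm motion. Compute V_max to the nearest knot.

ΔP = 1011 − 996 = 15 mb.
15^0.635 ≈ 5.582.
V ≈ 6.11 × 5.582 ≈ 34.1 kt.
Translation term: 1.4 × 0.5 × 7 = 4.9 kt.
Corrected V ≈ 39 kt → 39 kt.

39 kt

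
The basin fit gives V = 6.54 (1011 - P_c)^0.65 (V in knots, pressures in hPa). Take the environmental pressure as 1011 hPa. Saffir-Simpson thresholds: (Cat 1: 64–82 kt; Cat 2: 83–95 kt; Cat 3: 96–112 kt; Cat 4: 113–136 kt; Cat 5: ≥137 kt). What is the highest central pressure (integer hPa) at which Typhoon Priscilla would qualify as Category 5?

Category 5 begins at V = 137 kt.
Required ΔP = (137/6.54)^(1/0.65) = 20.948^1.538 ≈ 107.78 hPa.
P_c ≤ 1011 − 107.78 = 903.22, so the highest integer P_c is 903 hPa.

903 hPa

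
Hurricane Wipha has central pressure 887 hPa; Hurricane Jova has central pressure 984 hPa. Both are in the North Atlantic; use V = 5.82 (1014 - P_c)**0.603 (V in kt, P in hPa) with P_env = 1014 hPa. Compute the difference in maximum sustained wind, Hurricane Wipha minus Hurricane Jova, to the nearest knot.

63 kt

Hurricane Wipha: ΔP = 127; V ≈ 5.82 × 127^0.603 ≈ 108.02 kt.
Hurricane Jova: ΔP = 30; V ≈ 5.82 × 30^0.603 ≈ 45.25 kt.
Difference ≈ 108.02 − 45.25 = 62.77 → 63 kt.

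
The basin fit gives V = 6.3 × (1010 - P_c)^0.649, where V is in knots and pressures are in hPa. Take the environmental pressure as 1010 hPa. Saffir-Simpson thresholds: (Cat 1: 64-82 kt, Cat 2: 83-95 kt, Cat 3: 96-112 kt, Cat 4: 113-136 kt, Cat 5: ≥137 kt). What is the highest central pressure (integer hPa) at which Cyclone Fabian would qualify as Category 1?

Category 1 begins at V = 64 kt.
Required ΔP = (64/6.3)^(1/0.649) = 10.159^1.541 ≈ 35.59 hPa.
P_c ≤ 1010 − 35.59 = 974.41, so the highest integer P_c is 974 hPa.

974 hPa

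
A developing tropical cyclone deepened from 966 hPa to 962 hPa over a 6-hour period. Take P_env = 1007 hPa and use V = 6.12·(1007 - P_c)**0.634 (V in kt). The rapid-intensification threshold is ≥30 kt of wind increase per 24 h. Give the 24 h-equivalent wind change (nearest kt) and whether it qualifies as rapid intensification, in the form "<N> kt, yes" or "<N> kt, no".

16 kt, no

V₁: ΔP = 41, V ≈ 6.12 × 41^0.634 ≈ 64.45 kt.
V₂: ΔP = 45, V ≈ 6.12 × 45^0.634 ≈ 68.37 kt.
ΔV over 6 h = 3.92 kt → 24 h equivalent = 3.92 × 24/6 ≈ 15.68 kt.
16 kt < 30 kt ⇒ not rapid intensification.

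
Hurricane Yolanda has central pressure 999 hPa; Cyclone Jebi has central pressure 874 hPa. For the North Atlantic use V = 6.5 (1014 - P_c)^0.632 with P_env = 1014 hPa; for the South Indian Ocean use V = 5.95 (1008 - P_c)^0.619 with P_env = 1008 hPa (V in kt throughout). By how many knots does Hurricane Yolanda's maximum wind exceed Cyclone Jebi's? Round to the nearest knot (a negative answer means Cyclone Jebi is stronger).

-87 kt

Hurricane Yolanda: ΔP = 15; V ≈ 6.5 × 15^0.632 ≈ 35.99 kt.
Cyclone Jebi: ΔP = 134; V ≈ 5.95 × 134^0.619 ≈ 123.37 kt.
Difference ≈ 35.99 − 123.37 = -87.38 → -87 kt.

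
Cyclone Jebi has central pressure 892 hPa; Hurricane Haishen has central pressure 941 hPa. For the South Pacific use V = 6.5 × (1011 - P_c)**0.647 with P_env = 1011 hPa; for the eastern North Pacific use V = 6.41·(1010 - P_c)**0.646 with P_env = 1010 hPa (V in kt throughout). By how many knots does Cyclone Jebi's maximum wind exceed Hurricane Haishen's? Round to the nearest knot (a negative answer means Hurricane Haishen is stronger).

44 kt

Cyclone Jebi: ΔP = 119; V ≈ 6.5 × 119^0.647 ≈ 143.15 kt.
Hurricane Haishen: ΔP = 69; V ≈ 6.41 × 69^0.646 ≈ 98.80 kt.
Difference ≈ 143.15 − 98.80 = 44.35 → 44 kt.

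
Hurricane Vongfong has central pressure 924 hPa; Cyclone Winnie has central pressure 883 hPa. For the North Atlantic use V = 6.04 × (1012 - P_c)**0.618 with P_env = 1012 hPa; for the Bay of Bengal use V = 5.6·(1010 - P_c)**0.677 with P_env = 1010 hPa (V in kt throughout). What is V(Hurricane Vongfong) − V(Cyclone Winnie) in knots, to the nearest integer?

Hurricane Vongfong: ΔP = 88; V ≈ 6.04 × 88^0.618 ≈ 96.10 kt.
Cyclone Winnie: ΔP = 127; V ≈ 5.6 × 127^0.677 ≈ 148.75 kt.
Difference ≈ 96.10 − 148.75 = -52.65 → -53 kt.

-53 kt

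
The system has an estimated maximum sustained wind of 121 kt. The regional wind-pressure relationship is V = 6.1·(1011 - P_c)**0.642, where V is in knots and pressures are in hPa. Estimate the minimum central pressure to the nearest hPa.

ΔP = (V / 6.1)^(1/0.642) = (121/6.1)^1.558.
121/6.1 = 19.836; 19.836^1.558 ≈ 104.94 hPa.
P_c = 1011 − 104.94 = 906.06 ≈ 906 hPa.

906 hPa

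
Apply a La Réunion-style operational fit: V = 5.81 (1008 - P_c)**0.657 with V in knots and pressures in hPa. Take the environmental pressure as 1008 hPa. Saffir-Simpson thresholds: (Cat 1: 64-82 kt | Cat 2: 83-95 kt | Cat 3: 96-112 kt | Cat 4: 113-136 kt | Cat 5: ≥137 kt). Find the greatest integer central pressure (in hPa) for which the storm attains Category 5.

885 hPa

Category 5 begins at V = 137 kt.
Required ΔP = (137/5.81)^(1/0.657) = 23.580^1.522 ≈ 122.77 hPa.
P_c ≤ 1008 − 122.77 = 885.23, so the highest integer P_c is 885 hPa.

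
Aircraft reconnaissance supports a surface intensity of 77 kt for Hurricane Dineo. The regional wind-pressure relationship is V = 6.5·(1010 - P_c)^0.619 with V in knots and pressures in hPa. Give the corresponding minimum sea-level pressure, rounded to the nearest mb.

ΔP = (V / 6.5)^(1/0.619) = (77/6.5)^1.616.
77/6.5 = 11.846; 11.846^1.616 ≈ 54.25 mb.
P_c = 1010 − 54.25 = 955.75 ≈ 956 mb.

956 mb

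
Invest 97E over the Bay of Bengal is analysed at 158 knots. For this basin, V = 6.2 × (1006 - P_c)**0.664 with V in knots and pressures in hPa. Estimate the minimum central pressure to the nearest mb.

875 mb

ΔP = (V / 6.2)^(1/0.664) = (158/6.2)^1.506.
158/6.2 = 25.484; 25.484^1.506 ≈ 131.18 mb.
P_c = 1006 − 131.18 = 874.82 ≈ 875 mb.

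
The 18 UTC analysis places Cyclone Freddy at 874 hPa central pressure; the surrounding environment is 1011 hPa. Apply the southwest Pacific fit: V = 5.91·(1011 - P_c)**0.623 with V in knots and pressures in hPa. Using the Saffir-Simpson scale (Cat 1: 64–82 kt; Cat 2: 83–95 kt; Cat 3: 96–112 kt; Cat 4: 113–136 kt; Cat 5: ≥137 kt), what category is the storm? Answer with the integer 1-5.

4

ΔP = 1011 − 874 = 137 hPa.
V ≈ 5.91 × 137^0.623 = 5.91 × 21.44 ≈ 127 kt.
127 kt falls in the Category 4 band.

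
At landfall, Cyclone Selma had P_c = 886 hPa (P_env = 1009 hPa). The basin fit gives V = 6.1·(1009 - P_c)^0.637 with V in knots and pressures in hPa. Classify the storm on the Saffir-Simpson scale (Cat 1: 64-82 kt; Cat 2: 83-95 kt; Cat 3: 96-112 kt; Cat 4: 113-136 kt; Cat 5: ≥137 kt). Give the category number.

4

ΔP = 1009 − 886 = 123 hPa.
V ≈ 6.1 × 123^0.637 = 6.1 × 21.44 ≈ 131 kt.
131 kt falls in the Category 4 band.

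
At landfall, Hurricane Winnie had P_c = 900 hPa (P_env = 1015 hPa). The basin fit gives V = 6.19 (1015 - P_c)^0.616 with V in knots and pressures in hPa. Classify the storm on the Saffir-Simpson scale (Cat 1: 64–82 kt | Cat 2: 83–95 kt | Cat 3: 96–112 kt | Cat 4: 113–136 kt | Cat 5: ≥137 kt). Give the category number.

ΔP = 1015 − 900 = 115 hPa.
V ≈ 6.19 × 115^0.616 = 6.19 × 18.59 ≈ 115 kt.
115 kt falls in the Category 4 band.

4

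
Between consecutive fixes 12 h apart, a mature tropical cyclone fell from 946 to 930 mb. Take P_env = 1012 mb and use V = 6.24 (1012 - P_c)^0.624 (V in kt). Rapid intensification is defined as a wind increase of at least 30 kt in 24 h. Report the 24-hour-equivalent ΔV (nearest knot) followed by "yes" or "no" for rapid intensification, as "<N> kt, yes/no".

V₁: ΔP = 66, V ≈ 6.24 × 66^0.624 ≈ 85.23 kt.
V₂: ΔP = 82, V ≈ 6.24 × 82^0.624 ≈ 97.59 kt.
ΔV over 12 h = 12.36 kt → 24 h equivalent = 12.36 × 24/12 ≈ 24.72 kt.
25 kt < 30 kt ⇒ not rapid intensification.

25 kt, no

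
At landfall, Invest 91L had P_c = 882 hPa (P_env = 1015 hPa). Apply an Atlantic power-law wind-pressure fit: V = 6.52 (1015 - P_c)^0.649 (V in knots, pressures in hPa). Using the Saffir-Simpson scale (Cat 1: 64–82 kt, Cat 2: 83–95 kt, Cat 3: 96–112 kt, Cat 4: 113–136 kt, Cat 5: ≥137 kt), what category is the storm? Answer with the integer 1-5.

ΔP = 1015 − 882 = 133 hPa.
V ≈ 6.52 × 133^0.649 = 6.52 × 23.90 ≈ 156 kt.
156 kt falls in the Category 5 band.

5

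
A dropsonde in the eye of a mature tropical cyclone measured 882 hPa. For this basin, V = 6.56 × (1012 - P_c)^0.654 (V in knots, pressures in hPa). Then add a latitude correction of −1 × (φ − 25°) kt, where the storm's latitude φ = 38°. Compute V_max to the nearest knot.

ΔP = 1012 − 882 = 130 hPa.
130^0.654 ≈ 24.128.
V ≈ 6.56 × 24.128 ≈ 158.3 kt.
Latitude correction: −1 × (38 − 25) = -13 kt.
Corrected V ≈ 145.3 kt → 145 kt.

145 kt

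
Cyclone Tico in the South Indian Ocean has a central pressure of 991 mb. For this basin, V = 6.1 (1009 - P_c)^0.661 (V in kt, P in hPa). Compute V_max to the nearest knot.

ΔP = 1009 − 991 = 18 mb.
18^0.661 ≈ 6.757.
V ≈ 6.1 × 6.757 ≈ 41.2 kt.

41 kt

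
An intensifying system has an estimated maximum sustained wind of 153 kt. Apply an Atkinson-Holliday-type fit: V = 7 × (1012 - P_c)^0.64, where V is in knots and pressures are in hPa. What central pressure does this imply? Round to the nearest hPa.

ΔP = (V / 7)^(1/0.64) = (153/7)^1.562.
153/7 = 21.857; 21.857^1.562 ≈ 123.91 hPa.
P_c = 1012 − 123.91 = 888.09 ≈ 888 hPa.

888 hPa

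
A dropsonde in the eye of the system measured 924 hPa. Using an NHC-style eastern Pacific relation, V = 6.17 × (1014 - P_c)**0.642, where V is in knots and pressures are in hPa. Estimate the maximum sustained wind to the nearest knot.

ΔP = 1014 − 924 = 90 hPa.
90^0.642 ≈ 17.973.
V ≈ 6.17 × 17.973 ≈ 110.9 kt.

111 kt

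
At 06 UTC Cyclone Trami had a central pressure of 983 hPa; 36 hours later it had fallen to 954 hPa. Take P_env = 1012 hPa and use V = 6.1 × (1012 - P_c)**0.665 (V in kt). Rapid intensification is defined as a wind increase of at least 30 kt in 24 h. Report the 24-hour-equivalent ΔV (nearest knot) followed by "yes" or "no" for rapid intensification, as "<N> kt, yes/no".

V₁: ΔP = 29, V ≈ 6.1 × 29^0.665 ≈ 57.26 kt.
V₂: ΔP = 58, V ≈ 6.1 × 58^0.665 ≈ 90.78 kt.
ΔV over 36 h = 33.52 kt → 24 h equivalent = 33.52 × 24/36 ≈ 22.35 kt.
22 kt < 30 kt ⇒ not rapid intensification.

22 kt, no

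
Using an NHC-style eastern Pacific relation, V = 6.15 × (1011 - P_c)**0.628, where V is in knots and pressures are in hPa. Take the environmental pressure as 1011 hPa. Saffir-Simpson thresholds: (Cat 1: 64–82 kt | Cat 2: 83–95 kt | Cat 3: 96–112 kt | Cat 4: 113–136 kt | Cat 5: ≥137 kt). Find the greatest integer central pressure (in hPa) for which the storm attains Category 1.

Category 1 begins at V = 64 kt.
Required ΔP = (64/6.15)^(1/0.628) = 10.407^1.592 ≈ 41.68 hPa.
P_c ≤ 1011 − 41.68 = 969.32, so the highest integer P_c is 969 hPa.

969 hPa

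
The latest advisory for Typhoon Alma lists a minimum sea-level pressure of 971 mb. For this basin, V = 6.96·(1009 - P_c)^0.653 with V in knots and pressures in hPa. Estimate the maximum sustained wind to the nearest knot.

75 kt

ΔP = 1009 − 971 = 38 mb.
38^0.653 ≈ 10.755.
V ≈ 6.96 × 10.755 ≈ 74.9 kt.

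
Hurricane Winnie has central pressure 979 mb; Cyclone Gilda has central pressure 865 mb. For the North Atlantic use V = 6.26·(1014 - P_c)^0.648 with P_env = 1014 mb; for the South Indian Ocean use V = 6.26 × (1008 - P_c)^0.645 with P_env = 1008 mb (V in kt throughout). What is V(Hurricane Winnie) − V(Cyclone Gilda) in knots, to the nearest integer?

-91 kt

Hurricane Winnie: ΔP = 35; V ≈ 6.26 × 35^0.648 ≈ 62.68 kt.
Cyclone Gilda: ΔP = 143; V ≈ 6.26 × 143^0.645 ≈ 153.73 kt.
Difference ≈ 62.68 − 153.73 = -91.05 → -91 kt.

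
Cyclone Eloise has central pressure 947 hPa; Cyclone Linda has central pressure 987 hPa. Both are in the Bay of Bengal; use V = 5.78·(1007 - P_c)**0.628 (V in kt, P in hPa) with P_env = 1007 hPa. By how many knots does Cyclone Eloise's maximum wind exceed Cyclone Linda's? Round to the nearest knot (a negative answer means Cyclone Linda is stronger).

38 kt

Cyclone Eloise: ΔP = 60; V ≈ 5.78 × 60^0.628 ≈ 75.61 kt.
Cyclone Linda: ΔP = 20; V ≈ 5.78 × 20^0.628 ≈ 37.93 kt.
Difference ≈ 75.61 − 37.93 = 37.68 → 38 kt.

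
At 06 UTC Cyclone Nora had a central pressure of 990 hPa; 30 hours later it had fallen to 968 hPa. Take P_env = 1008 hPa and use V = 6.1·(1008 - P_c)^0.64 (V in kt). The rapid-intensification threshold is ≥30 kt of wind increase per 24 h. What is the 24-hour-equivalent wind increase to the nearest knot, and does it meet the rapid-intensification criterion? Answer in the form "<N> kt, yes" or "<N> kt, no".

V₁: ΔP = 18, V ≈ 6.1 × 18^0.64 ≈ 38.79 kt.
V₂: ΔP = 40, V ≈ 6.1 × 40^0.64 ≈ 64.66 kt.
ΔV over 30 h = 25.87 kt → 24 h equivalent = 25.87 × 24/30 ≈ 20.70 kt.
21 kt < 30 kt ⇒ not rapid intensification.

21 kt, no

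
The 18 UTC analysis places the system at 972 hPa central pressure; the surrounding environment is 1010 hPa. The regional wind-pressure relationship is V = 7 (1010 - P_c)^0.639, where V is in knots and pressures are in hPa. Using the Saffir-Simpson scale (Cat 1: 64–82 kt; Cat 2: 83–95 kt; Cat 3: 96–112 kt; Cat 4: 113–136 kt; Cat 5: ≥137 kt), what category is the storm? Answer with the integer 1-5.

ΔP = 1010 − 972 = 38 hPa.
V ≈ 7 × 38^0.639 = 7 × 10.22 ≈ 72 kt.
72 kt falls in the Category 1 band.

1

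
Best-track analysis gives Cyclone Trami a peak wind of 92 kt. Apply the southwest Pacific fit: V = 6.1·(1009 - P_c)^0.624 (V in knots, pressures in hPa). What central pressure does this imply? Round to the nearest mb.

932 mb

ΔP = (V / 6.1)^(1/0.624) = (92/6.1)^1.603.
92/6.1 = 15.082; 15.082^1.603 ≈ 77.37 mb.
P_c = 1009 − 77.37 = 931.63 ≈ 932 mb.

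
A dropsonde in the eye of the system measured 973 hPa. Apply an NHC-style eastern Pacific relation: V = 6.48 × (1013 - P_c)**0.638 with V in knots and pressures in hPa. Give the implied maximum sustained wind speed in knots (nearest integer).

ΔP = 1013 − 973 = 40 hPa.
40^0.638 ≈ 10.522.
V ≈ 6.48 × 10.522 ≈ 68.2 kt.

68 kt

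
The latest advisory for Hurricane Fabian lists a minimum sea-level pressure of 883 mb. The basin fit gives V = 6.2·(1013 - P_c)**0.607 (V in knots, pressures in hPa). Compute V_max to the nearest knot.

ΔP = 1013 − 883 = 130 mb.
130^0.607 ≈ 19.194.
V ≈ 6.2 × 19.194 ≈ 119.0 kt.

119 kt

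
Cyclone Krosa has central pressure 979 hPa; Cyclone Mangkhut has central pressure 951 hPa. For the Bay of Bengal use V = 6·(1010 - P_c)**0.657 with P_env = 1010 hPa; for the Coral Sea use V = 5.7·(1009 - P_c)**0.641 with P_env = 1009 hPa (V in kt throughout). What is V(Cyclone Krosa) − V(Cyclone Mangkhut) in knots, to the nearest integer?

Cyclone Krosa: ΔP = 31; V ≈ 6 × 31^0.657 ≈ 57.28 kt.
Cyclone Mangkhut: ΔP = 58; V ≈ 5.7 × 58^0.641 ≈ 76.95 kt.
Difference ≈ 57.28 − 76.95 = -19.67 → -20 kt.

-20 kt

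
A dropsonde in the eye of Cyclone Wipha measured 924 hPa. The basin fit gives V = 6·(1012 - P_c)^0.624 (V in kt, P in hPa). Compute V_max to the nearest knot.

98 kt

ΔP = 1012 − 924 = 88 hPa.
88^0.624 ≈ 16.344.
V ≈ 6 × 16.344 ≈ 98.1 kt.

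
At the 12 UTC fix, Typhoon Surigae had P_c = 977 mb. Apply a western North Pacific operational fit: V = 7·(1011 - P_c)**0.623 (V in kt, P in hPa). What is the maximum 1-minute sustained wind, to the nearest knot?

63 kt

ΔP = 1011 − 977 = 34 mb.
34^0.623 ≈ 8.997.
V ≈ 7 × 8.997 ≈ 63.0 kt.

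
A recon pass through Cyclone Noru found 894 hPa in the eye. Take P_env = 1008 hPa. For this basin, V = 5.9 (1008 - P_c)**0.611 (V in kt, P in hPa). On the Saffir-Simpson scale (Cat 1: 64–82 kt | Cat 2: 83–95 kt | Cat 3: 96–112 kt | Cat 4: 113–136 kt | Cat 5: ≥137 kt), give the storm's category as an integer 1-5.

ΔP = 1008 − 894 = 114 hPa.
V ≈ 5.9 × 114^0.611 = 5.9 × 18.06 ≈ 107 kt.
107 kt falls in the Category 3 band.

3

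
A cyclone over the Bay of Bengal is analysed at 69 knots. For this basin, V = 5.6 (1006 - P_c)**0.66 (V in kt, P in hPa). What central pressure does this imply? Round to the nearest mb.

961 mb

ΔP = (V / 5.6)^(1/0.66) = (69/5.6)^1.515.
69/5.6 = 12.321; 12.321^1.515 ≈ 44.93 mb.
P_c = 1006 − 44.93 = 961.07 ≈ 961 mb.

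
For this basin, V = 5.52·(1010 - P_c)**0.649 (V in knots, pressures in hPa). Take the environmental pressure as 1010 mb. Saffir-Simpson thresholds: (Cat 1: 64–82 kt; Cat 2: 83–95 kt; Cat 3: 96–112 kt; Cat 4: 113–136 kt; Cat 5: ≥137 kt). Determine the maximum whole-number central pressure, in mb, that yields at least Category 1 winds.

Category 1 begins at V = 64 kt.
Required ΔP = (64/5.52)^(1/0.649) = 11.594^1.541 ≈ 43.63 mb.
P_c ≤ 1010 − 43.63 = 966.37, so the highest integer P_c is 966 mb.

966 mb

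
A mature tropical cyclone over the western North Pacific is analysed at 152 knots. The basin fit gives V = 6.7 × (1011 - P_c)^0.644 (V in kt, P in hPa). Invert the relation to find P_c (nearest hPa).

ΔP = (V / 6.7)^(1/0.644) = (152/6.7)^1.553.
152/6.7 = 22.687; 22.687^1.553 ≈ 127.42 hPa.
P_c = 1011 − 127.42 = 883.58 ≈ 884 hPa.

884 hPa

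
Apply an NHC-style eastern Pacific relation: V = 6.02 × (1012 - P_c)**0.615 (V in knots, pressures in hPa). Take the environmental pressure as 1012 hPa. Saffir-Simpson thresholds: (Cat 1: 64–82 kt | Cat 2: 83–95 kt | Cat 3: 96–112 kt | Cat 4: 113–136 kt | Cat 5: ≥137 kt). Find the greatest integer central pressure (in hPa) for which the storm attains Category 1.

965 hPa

Category 1 begins at V = 64 kt.
Required ΔP = (64/6.02)^(1/0.615) = 10.631^1.626 ≈ 46.69 hPa.
P_c ≤ 1012 − 46.69 = 965.31, so the highest integer P_c is 965 hPa.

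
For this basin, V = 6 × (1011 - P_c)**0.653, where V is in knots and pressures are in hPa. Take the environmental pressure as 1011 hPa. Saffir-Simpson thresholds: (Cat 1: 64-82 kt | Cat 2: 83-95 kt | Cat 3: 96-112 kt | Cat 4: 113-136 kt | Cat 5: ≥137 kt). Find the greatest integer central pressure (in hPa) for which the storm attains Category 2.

955 hPa

Category 2 begins at V = 83 kt.
Required ΔP = (83/6)^(1/0.653) = 13.833^1.531 ≈ 55.87 hPa.
P_c ≤ 1011 − 55.87 = 955.13, so the highest integer P_c is 955 hPa.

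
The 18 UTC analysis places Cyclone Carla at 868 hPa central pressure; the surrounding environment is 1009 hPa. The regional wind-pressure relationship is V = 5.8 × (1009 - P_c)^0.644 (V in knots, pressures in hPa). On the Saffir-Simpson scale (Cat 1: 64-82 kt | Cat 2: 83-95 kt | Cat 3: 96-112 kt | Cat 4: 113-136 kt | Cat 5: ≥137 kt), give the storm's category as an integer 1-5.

ΔP = 1009 − 868 = 141 hPa.
V ≈ 5.8 × 141^0.644 = 5.8 × 24.22 ≈ 140 kt.
140 kt falls in the Category 5 band.

5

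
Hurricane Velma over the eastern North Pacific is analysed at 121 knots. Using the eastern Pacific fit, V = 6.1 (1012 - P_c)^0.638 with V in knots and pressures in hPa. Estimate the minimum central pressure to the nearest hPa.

ΔP = (V / 6.1)^(1/0.638) = (121/6.1)^1.567.
121/6.1 = 19.836; 19.836^1.567 ≈ 108.05 hPa.
P_c = 1012 − 108.05 = 903.95 ≈ 904 hPa.

904 hPa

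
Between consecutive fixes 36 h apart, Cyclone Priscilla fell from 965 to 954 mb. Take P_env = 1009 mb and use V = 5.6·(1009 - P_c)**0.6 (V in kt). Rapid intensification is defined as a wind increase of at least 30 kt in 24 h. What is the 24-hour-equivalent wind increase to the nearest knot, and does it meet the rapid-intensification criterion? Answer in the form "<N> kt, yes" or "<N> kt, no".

V₁: ΔP = 44, V ≈ 5.6 × 44^0.6 ≈ 54.23 kt.
V₂: ΔP = 55, V ≈ 5.6 × 55^0.6 ≈ 62.00 kt.
ΔV over 36 h = 7.77 kt → 24 h equivalent = 7.77 × 24/36 ≈ 5.18 kt.
5 kt < 30 kt ⇒ not rapid intensification.

5 kt, no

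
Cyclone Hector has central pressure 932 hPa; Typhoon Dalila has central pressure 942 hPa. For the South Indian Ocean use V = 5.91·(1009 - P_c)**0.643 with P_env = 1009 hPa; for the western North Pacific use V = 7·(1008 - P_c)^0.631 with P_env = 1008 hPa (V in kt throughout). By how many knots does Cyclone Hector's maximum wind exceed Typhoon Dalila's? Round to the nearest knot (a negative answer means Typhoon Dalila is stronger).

-2 kt

Cyclone Hector: ΔP = 77; V ≈ 5.91 × 77^0.643 ≈ 96.52 kt.
Typhoon Dalila: ΔP = 66; V ≈ 7 × 66^0.631 ≈ 98.45 kt.
Difference ≈ 96.52 − 98.45 = -1.93 → -2 kt.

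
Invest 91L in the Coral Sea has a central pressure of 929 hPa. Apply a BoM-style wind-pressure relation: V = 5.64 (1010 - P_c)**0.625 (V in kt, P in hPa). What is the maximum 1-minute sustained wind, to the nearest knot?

ΔP = 1010 − 929 = 81 hPa.
81^0.625 ≈ 15.588.
V ≈ 5.64 × 15.588 ≈ 87.9 kt.

88 kt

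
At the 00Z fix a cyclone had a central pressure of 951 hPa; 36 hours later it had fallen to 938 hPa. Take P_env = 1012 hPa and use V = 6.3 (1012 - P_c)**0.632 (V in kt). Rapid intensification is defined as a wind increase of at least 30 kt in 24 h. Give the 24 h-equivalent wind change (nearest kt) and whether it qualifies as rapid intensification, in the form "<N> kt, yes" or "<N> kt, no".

V₁: ΔP = 61, V ≈ 6.3 × 61^0.632 ≈ 84.66 kt.
V₂: ΔP = 74, V ≈ 6.3 × 74^0.632 ≈ 95.65 kt.
ΔV over 36 h = 10.99 kt → 24 h equivalent = 10.99 × 24/36 ≈ 7.33 kt.
7 kt < 30 kt ⇒ not rapid intensification.

7 kt, no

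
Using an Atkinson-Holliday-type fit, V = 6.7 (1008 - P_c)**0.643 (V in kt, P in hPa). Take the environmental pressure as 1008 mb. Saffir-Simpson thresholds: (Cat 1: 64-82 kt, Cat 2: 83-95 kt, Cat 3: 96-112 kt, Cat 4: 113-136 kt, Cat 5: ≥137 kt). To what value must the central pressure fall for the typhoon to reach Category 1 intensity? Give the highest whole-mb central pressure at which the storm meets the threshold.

974 mb

Category 1 begins at V = 64 kt.
Required ΔP = (64/6.7)^(1/0.643) = 9.552^1.555 ≈ 33.44 mb.
P_c ≤ 1008 − 33.44 = 974.56, so the highest integer P_c is 974 mb.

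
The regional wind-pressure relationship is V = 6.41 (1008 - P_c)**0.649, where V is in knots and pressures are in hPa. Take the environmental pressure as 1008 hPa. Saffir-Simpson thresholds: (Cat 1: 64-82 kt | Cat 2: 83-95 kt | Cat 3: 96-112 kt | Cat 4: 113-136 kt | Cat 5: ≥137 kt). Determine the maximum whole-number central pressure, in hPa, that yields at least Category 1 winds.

Category 1 begins at V = 64 kt.
Required ΔP = (64/6.41)^(1/0.649) = 9.984^1.541 ≈ 34.66 hPa.
P_c ≤ 1008 − 34.66 = 973.34, so the highest integer P_c is 973 hPa.

973 hPa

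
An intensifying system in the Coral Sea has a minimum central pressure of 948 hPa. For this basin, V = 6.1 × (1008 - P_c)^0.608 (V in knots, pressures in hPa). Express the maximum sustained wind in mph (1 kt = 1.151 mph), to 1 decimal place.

84.6 mph

ΔP = 1008 − 948 = 60 hPa.
V ≈ 6.1 × 60^0.608 = 6.1 × 12.054 ≈ 73.527 kt.
73.527 × 1.151 ≈ 84.63 mph → 84.6 mph.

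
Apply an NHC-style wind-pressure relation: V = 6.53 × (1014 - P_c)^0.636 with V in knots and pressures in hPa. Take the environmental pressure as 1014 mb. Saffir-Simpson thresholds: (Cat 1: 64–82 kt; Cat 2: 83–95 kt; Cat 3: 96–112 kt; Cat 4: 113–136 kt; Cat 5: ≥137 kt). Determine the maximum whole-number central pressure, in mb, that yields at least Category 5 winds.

894 mb

Category 5 begins at V = 137 kt.
Required ΔP = (137/6.53)^(1/0.636) = 20.980^1.572 ≈ 119.76 mb.
P_c ≤ 1014 − 119.76 = 894.24, so the highest integer P_c is 894 mb.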